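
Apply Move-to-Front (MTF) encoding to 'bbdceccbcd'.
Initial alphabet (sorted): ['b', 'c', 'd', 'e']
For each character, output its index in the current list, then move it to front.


MTF encoding:
'b': index 0 in ['b', 'c', 'd', 'e'] -> ['b', 'c', 'd', 'e']
'b': index 0 in ['b', 'c', 'd', 'e'] -> ['b', 'c', 'd', 'e']
'd': index 2 in ['b', 'c', 'd', 'e'] -> ['d', 'b', 'c', 'e']
'c': index 2 in ['d', 'b', 'c', 'e'] -> ['c', 'd', 'b', 'e']
'e': index 3 in ['c', 'd', 'b', 'e'] -> ['e', 'c', 'd', 'b']
'c': index 1 in ['e', 'c', 'd', 'b'] -> ['c', 'e', 'd', 'b']
'c': index 0 in ['c', 'e', 'd', 'b'] -> ['c', 'e', 'd', 'b']
'b': index 3 in ['c', 'e', 'd', 'b'] -> ['b', 'c', 'e', 'd']
'c': index 1 in ['b', 'c', 'e', 'd'] -> ['c', 'b', 'e', 'd']
'd': index 3 in ['c', 'b', 'e', 'd'] -> ['d', 'c', 'b', 'e']


Output: [0, 0, 2, 2, 3, 1, 0, 3, 1, 3]


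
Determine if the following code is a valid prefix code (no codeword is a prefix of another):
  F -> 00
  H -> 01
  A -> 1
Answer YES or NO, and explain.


Checking each pair (does one codeword prefix another?):
  F='00' vs H='01': no prefix
  F='00' vs A='1': no prefix
  H='01' vs F='00': no prefix
  H='01' vs A='1': no prefix
  A='1' vs F='00': no prefix
  A='1' vs H='01': no prefix
No violation found over all pairs.

YES -- this is a valid prefix code. No codeword is a prefix of any other codeword.


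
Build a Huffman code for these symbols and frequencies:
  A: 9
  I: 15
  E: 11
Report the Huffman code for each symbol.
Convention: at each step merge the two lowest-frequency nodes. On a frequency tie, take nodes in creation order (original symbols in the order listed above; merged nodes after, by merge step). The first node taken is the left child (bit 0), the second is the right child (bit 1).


Huffman tree construction:
Step 1: Merge A(9) + E(11) = 20
Step 2: Merge I(15) + (A+E)(20) = 35
Read each symbol's code off the tree from the root (left child = 0, right child = 1).

Codes:
  A: 10 (length 2)
  I: 0 (length 1)
  E: 11 (length 2)
Average code length: 55/35 = 1.5714 bits/symbol


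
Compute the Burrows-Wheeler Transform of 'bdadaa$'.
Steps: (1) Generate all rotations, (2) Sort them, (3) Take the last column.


Rotations (sorted):
  0: $bdadaa -> last char: a
  1: a$bdada -> last char: a
  2: aa$bdad -> last char: d
  3: adaa$bd -> last char: d
  4: bdadaa$ -> last char: $
  5: daa$bda -> last char: a
  6: dadaa$b -> last char: b


BWT = aadd$ab


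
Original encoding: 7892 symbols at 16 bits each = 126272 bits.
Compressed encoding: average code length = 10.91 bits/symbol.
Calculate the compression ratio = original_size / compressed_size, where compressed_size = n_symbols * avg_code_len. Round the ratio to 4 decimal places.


original_size = n_symbols * orig_bits = 7892 * 16 = 126272 bits
compressed_size = n_symbols * avg_code_len = 7892 * 10.91 = 86101.72 bits
ratio = original_size / compressed_size = 126272 / 86101.72 = 1.4665

Compression ratio = 1.4665


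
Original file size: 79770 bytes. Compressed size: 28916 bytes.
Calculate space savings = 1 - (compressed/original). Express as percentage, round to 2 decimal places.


ratio = compressed/original = 28916/79770 = 0.362492
savings = 1 - ratio = 1 - 0.362492 = 0.637508
as a percentage: 0.637508 * 100 = 63.75%

Space savings = 1 - 28916/79770 = 63.75%


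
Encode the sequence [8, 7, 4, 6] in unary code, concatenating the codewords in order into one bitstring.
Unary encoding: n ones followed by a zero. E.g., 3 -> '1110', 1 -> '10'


Encode each number as n ones followed by a terminating 0:
  8 -> 111111110 (9 bits)
  7 -> 11111110 (8 bits)
  4 -> 11110 (5 bits)
  6 -> 1111110 (7 bits)
Total length = 9 + 8 + 5 + 7 = 29 bits.

Unary([8, 7, 4, 6]) = 11111111011111110111101111110 (29 bits)


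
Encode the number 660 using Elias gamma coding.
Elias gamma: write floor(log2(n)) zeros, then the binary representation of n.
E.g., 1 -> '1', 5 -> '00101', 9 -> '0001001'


num_bits = floor(log2(660)) + 1 = 10
leading_zeros = num_bits - 1 = 9
binary(660) = 1010010100

Elias gamma(660) = '000000000' + '1010010100' = 0000000001010010100 (19 bits)


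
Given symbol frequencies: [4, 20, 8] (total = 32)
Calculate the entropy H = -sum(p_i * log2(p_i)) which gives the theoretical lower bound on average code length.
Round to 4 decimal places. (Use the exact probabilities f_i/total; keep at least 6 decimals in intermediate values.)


Per-symbol terms -p_i * log2(p_i) with p_i = f_i/32:
  p = 4/32 = 0.125000: log2(p) = -3.000000, -p*log2(p) = 0.375000
  p = 20/32 = 0.625000: log2(p) = -0.678072, -p*log2(p) = 0.423795
  p = 8/32 = 0.250000: log2(p) = -2.000000, -p*log2(p) = 0.500000
H = 0.375000 + 0.423795 + 0.500000 = 1.298795

H = 1.2988 bits/symbol


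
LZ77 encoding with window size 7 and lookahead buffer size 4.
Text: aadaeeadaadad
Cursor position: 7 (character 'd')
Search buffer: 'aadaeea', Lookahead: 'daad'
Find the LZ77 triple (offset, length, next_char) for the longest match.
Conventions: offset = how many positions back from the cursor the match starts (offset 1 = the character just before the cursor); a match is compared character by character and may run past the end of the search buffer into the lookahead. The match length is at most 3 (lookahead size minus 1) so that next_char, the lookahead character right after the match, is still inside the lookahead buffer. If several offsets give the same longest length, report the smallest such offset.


Try each offset into the search buffer:
  offset=1 (pos 6, char 'a'): match length 0
  offset=2 (pos 5, char 'e'): match length 0
  offset=3 (pos 4, char 'e'): match length 0
  offset=4 (pos 3, char 'a'): match length 0
  offset=5 (pos 2, char 'd'): match length 2
  offset=6 (pos 1, char 'a'): match length 0
  offset=7 (pos 0, char 'a'): match length 0
Longest match has length 2 at offset 5.
next_char = character at position 7 + 2 = 9 -> 'a'

Best match: offset=5, length=2 (matching 'da' starting at position 2)
LZ77 triple: (5, 2, 'a')


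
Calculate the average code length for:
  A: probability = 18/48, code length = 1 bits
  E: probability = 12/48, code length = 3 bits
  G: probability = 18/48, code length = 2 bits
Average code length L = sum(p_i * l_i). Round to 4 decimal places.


Weighted contributions p_i * l_i:
  A: (18/48) * 1 = 18/48
  E: (12/48) * 3 = 36/48
  G: (18/48) * 2 = 36/48
Sum = (18 + 36 + 36)/48 = 90/48

L = 90/48 = 1.8750 bits/symbol


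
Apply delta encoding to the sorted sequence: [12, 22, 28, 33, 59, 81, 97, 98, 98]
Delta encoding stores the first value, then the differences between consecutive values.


First value: 12
Deltas:
  22 - 12 = 10
  28 - 22 = 6
  33 - 28 = 5
  59 - 33 = 26
  81 - 59 = 22
  97 - 81 = 16
  98 - 97 = 1
  98 - 98 = 0


Delta encoded: [12, 10, 6, 5, 26, 22, 16, 1, 0]


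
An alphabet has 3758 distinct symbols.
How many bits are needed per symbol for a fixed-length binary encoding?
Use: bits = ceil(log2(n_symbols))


log2(3758) = 11.8757
Bracket: 2^11 = 2048 < 3758 <= 2^12 = 4096
So ceil(log2(3758)) = 12

bits = ceil(log2(3758)) = ceil(11.8757) = 12 bits


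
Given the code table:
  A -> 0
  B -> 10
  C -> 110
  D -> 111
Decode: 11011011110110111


Decoding:
110 -> C
110 -> C
111 -> D
10 -> B
110 -> C
111 -> D


Result: CCDBCD


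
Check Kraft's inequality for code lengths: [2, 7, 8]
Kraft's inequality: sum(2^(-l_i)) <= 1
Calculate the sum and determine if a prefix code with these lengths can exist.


Sum = 2^(-2) + 2^(-7) + 2^(-8)
    = 0.25 + 0.0078125 + 0.00390625
    = 67/256 = 0.26171875
Since 0.26171875 <= 1, Kraft's inequality IS satisfied.
A prefix code with these lengths CAN exist.

Kraft sum = 0.26171875. Satisfied.


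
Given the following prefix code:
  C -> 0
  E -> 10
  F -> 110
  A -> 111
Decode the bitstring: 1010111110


Decoding step by step:
Bits 10 -> E
Bits 10 -> E
Bits 111 -> A
Bits 110 -> F


Decoded message: EEAF


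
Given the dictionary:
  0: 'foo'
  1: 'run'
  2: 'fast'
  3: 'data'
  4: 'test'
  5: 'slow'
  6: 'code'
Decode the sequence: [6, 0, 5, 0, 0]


Look up each index in the dictionary:
  6 -> 'code'
  0 -> 'foo'
  5 -> 'slow'
  0 -> 'foo'
  0 -> 'foo'

Decoded: "code foo slow foo foo"


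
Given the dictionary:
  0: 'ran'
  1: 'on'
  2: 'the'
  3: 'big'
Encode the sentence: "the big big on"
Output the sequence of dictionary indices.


Look up each word in the dictionary:
  'the' -> 2
  'big' -> 3
  'big' -> 3
  'on' -> 1

Encoded: [2, 3, 3, 1]


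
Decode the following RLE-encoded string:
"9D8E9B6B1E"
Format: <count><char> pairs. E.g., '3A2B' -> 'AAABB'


Expanding each <count><char> pair:
  9D -> 'DDDDDDDDD'
  8E -> 'EEEEEEEE'
  9B -> 'BBBBBBBBB'
  6B -> 'BBBBBB'
  1E -> 'E'

Decoded = DDDDDDDDDEEEEEEEEBBBBBBBBBBBBBBBE


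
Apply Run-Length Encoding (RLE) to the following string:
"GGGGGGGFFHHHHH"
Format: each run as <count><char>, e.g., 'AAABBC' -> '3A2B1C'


Scanning runs left to right:
  i=0: run of 'G' x 7 -> '7G'
  i=7: run of 'F' x 2 -> '2F'
  i=9: run of 'H' x 5 -> '5H'

RLE = 7G2F5H


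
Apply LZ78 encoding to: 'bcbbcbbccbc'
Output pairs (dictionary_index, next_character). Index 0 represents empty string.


LZ78 encoding steps:
Dictionary: {0: ''}
Step 1: w='' (idx 0), next='b' -> output (0, 'b'), add 'b' as idx 1
Step 2: w='' (idx 0), next='c' -> output (0, 'c'), add 'c' as idx 2
Step 3: w='b' (idx 1), next='b' -> output (1, 'b'), add 'bb' as idx 3
Step 4: w='c' (idx 2), next='b' -> output (2, 'b'), add 'cb' as idx 4
Step 5: w='b' (idx 1), next='c' -> output (1, 'c'), add 'bc' as idx 5
Step 6: w='cb' (idx 4), next='c' -> output (4, 'c'), add 'cbc' as idx 6


Encoded: [(0, 'b'), (0, 'c'), (1, 'b'), (2, 'b'), (1, 'c'), (4, 'c')]


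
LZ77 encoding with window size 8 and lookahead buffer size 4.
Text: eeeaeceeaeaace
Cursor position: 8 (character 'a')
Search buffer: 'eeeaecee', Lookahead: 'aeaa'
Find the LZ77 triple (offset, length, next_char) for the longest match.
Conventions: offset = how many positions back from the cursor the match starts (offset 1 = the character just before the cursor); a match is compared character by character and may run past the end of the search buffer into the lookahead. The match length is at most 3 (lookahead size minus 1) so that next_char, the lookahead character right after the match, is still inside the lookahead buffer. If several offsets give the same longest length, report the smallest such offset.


Try each offset into the search buffer:
  offset=1 (pos 7, char 'e'): match length 0
  offset=2 (pos 6, char 'e'): match length 0
  offset=3 (pos 5, char 'c'): match length 0
  offset=4 (pos 4, char 'e'): match length 0
  offset=5 (pos 3, char 'a'): match length 2
  offset=6 (pos 2, char 'e'): match length 0
  offset=7 (pos 1, char 'e'): match length 0
  offset=8 (pos 0, char 'e'): match length 0
Longest match has length 2 at offset 5.
next_char = character at position 8 + 2 = 10 -> 'a'

Best match: offset=5, length=2 (matching 'ae' starting at position 3)
LZ77 triple: (5, 2, 'a')


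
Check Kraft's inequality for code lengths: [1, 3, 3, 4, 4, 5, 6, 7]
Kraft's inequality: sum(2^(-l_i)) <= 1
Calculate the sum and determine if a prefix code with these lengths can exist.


Sum = 2^(-1) + 2^(-3) + 2^(-3) + 2^(-4) + 2^(-4) + 2^(-5) + 2^(-6) + 2^(-7)
    = 0.5 + 0.125 + 0.125 + 0.0625 + 0.0625 + 0.03125 + 0.015625 + 0.0078125
    = 119/128 = 0.9296875
Since 0.9296875 <= 1, Kraft's inequality IS satisfied.
A prefix code with these lengths CAN exist.

Kraft sum = 0.9296875. Satisfied.


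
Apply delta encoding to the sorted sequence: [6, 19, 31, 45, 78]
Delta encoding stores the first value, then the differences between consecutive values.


First value: 6
Deltas:
  19 - 6 = 13
  31 - 19 = 12
  45 - 31 = 14
  78 - 45 = 33


Delta encoded: [6, 13, 12, 14, 33]


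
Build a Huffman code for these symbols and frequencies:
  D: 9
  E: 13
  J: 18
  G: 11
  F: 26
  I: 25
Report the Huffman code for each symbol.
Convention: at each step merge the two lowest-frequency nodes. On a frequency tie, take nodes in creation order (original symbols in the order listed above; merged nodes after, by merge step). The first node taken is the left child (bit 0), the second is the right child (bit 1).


Huffman tree construction:
Step 1: Merge D(9) + G(11) = 20
Step 2: Merge E(13) + J(18) = 31
Step 3: Merge (D+G)(20) + I(25) = 45
Step 4: Merge F(26) + (E+J)(31) = 57
Step 5: Merge ((D+G)+I)(45) + (F+(E+J))(57) = 102
Read each symbol's code off the tree from the root (left child = 0, right child = 1).

Codes:
  D: 000 (length 3)
  E: 110 (length 3)
  J: 111 (length 3)
  G: 001 (length 3)
  F: 10 (length 2)
  I: 01 (length 2)
Average code length: 255/102 = 2.5000 bits/symbol


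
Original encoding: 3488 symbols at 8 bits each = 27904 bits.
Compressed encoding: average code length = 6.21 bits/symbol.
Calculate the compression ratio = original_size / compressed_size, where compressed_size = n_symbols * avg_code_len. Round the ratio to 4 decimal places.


original_size = n_symbols * orig_bits = 3488 * 8 = 27904 bits
compressed_size = n_symbols * avg_code_len = 3488 * 6.21 = 21660.48 bits
ratio = original_size / compressed_size = 27904 / 21660.48 = 1.2882

Compression ratio = 1.2882


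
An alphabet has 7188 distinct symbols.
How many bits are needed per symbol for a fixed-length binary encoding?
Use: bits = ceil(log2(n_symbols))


log2(7188) = 12.8114
Bracket: 2^12 = 4096 < 7188 <= 2^13 = 8192
So ceil(log2(7188)) = 13

bits = ceil(log2(7188)) = ceil(12.8114) = 13 bits


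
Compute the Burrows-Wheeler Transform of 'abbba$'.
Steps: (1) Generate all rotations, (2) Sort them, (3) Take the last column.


Rotations (sorted):
  0: $abbba -> last char: a
  1: a$abbb -> last char: b
  2: abbba$ -> last char: $
  3: ba$abb -> last char: b
  4: bba$ab -> last char: b
  5: bbba$a -> last char: a


BWT = ab$bba


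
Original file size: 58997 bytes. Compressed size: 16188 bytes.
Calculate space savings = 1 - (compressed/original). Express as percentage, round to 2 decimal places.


ratio = compressed/original = 16188/58997 = 0.274387
savings = 1 - ratio = 1 - 0.274387 = 0.725613
as a percentage: 0.725613 * 100 = 72.56%

Space savings = 1 - 16188/58997 = 72.56%


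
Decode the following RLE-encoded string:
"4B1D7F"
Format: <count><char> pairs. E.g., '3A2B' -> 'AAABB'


Expanding each <count><char> pair:
  4B -> 'BBBB'
  1D -> 'D'
  7F -> 'FFFFFFF'

Decoded = BBBBDFFFFFFF


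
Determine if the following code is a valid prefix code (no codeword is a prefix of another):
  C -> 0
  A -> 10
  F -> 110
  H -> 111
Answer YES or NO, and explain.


Checking each pair (does one codeword prefix another?):
  C='0' vs A='10': no prefix
  C='0' vs F='110': no prefix
  C='0' vs H='111': no prefix
  A='10' vs C='0': no prefix
  A='10' vs F='110': no prefix
  A='10' vs H='111': no prefix
  F='110' vs C='0': no prefix
  F='110' vs A='10': no prefix
  F='110' vs H='111': no prefix
  H='111' vs C='0': no prefix
  H='111' vs A='10': no prefix
  H='111' vs F='110': no prefix
No violation found over all pairs.

YES -- this is a valid prefix code. No codeword is a prefix of any other codeword.


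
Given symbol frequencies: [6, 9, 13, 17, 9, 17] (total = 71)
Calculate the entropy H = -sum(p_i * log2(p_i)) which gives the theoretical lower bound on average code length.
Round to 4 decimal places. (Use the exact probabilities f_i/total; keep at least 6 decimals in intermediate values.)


Per-symbol terms -p_i * log2(p_i) with p_i = f_i/71:
  p = 6/71 = 0.084507: log2(p) = -3.564785, -p*log2(p) = 0.301249
  p = 9/71 = 0.126761: log2(p) = -2.979822, -p*log2(p) = 0.377724
  p = 13/71 = 0.183099: log2(p) = -2.449307, -p*log2(p) = 0.448465
  p = 17/71 = 0.239437: log2(p) = -2.062284, -p*log2(p) = 0.493786
  p = 9/71 = 0.126761: log2(p) = -2.979822, -p*log2(p) = 0.377724
  p = 17/71 = 0.239437: log2(p) = -2.062284, -p*log2(p) = 0.493786
H = 0.301249 + 0.377724 + 0.448465 + 0.493786 + 0.377724 + 0.493786 = 2.492734

H = 2.4927 bits/symbol


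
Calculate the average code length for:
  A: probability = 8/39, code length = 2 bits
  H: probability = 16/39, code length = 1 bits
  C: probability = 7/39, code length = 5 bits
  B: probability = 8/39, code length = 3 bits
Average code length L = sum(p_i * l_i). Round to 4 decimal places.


Weighted contributions p_i * l_i:
  A: (8/39) * 2 = 16/39
  H: (16/39) * 1 = 16/39
  C: (7/39) * 5 = 35/39
  B: (8/39) * 3 = 24/39
Sum = (16 + 16 + 35 + 24)/39 = 91/39

L = 91/39 = 2.3333 bits/symbol


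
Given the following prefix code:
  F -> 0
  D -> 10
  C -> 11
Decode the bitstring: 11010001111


Decoding step by step:
Bits 11 -> C
Bits 0 -> F
Bits 10 -> D
Bits 0 -> F
Bits 0 -> F
Bits 11 -> C
Bits 11 -> C


Decoded message: CFDFFCC


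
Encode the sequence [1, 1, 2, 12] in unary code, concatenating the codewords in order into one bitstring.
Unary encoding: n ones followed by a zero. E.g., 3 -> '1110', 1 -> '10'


Encode each number as n ones followed by a terminating 0:
  1 -> 10 (2 bits)
  1 -> 10 (2 bits)
  2 -> 110 (3 bits)
  12 -> 1111111111110 (13 bits)
Total length = 2 + 2 + 3 + 13 = 20 bits.

Unary([1, 1, 2, 12]) = 10101101111111111110 (20 bits)


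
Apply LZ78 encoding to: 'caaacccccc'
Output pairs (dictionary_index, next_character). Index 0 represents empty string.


LZ78 encoding steps:
Dictionary: {0: ''}
Step 1: w='' (idx 0), next='c' -> output (0, 'c'), add 'c' as idx 1
Step 2: w='' (idx 0), next='a' -> output (0, 'a'), add 'a' as idx 2
Step 3: w='a' (idx 2), next='a' -> output (2, 'a'), add 'aa' as idx 3
Step 4: w='c' (idx 1), next='c' -> output (1, 'c'), add 'cc' as idx 4
Step 5: w='cc' (idx 4), next='c' -> output (4, 'c'), add 'ccc' as idx 5
Step 6: w='c' (idx 1), end of input -> output (1, '')


Encoded: [(0, 'c'), (0, 'a'), (2, 'a'), (1, 'c'), (4, 'c'), (1, '')]


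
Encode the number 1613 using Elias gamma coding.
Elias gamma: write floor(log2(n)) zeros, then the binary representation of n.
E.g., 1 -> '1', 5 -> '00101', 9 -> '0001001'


num_bits = floor(log2(1613)) + 1 = 11
leading_zeros = num_bits - 1 = 10
binary(1613) = 11001001101

Elias gamma(1613) = '0000000000' + '11001001101' = 000000000011001001101 (21 bits)


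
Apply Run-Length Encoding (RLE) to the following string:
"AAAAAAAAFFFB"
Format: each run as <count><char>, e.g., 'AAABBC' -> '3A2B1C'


Scanning runs left to right:
  i=0: run of 'A' x 8 -> '8A'
  i=8: run of 'F' x 3 -> '3F'
  i=11: run of 'B' x 1 -> '1B'

RLE = 8A3F1B


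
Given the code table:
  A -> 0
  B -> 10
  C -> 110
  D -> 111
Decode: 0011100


Decoding:
0 -> A
0 -> A
111 -> D
0 -> A
0 -> A


Result: AADAA


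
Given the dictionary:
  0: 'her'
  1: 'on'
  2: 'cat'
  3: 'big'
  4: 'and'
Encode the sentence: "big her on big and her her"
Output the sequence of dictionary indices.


Look up each word in the dictionary:
  'big' -> 3
  'her' -> 0
  'on' -> 1
  'big' -> 3
  'and' -> 4
  'her' -> 0
  'her' -> 0

Encoded: [3, 0, 1, 3, 4, 0, 0]


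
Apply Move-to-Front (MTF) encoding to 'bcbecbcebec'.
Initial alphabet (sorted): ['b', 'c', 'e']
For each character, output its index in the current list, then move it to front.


MTF encoding:
'b': index 0 in ['b', 'c', 'e'] -> ['b', 'c', 'e']
'c': index 1 in ['b', 'c', 'e'] -> ['c', 'b', 'e']
'b': index 1 in ['c', 'b', 'e'] -> ['b', 'c', 'e']
'e': index 2 in ['b', 'c', 'e'] -> ['e', 'b', 'c']
'c': index 2 in ['e', 'b', 'c'] -> ['c', 'e', 'b']
'b': index 2 in ['c', 'e', 'b'] -> ['b', 'c', 'e']
'c': index 1 in ['b', 'c', 'e'] -> ['c', 'b', 'e']
'e': index 2 in ['c', 'b', 'e'] -> ['e', 'c', 'b']
'b': index 2 in ['e', 'c', 'b'] -> ['b', 'e', 'c']
'e': index 1 in ['b', 'e', 'c'] -> ['e', 'b', 'c']
'c': index 2 in ['e', 'b', 'c'] -> ['c', 'e', 'b']


Output: [0, 1, 1, 2, 2, 2, 1, 2, 2, 1, 2]


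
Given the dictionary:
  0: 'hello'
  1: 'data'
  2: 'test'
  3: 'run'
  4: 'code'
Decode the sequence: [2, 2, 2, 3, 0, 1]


Look up each index in the dictionary:
  2 -> 'test'
  2 -> 'test'
  2 -> 'test'
  3 -> 'run'
  0 -> 'hello'
  1 -> 'data'

Decoded: "test test test run hello data"


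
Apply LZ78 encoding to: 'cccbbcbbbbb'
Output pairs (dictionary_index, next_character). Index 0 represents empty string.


LZ78 encoding steps:
Dictionary: {0: ''}
Step 1: w='' (idx 0), next='c' -> output (0, 'c'), add 'c' as idx 1
Step 2: w='c' (idx 1), next='c' -> output (1, 'c'), add 'cc' as idx 2
Step 3: w='' (idx 0), next='b' -> output (0, 'b'), add 'b' as idx 3
Step 4: w='b' (idx 3), next='c' -> output (3, 'c'), add 'bc' as idx 4
Step 5: w='b' (idx 3), next='b' -> output (3, 'b'), add 'bb' as idx 5
Step 6: w='bb' (idx 5), next='b' -> output (5, 'b'), add 'bbb' as idx 6


Encoded: [(0, 'c'), (1, 'c'), (0, 'b'), (3, 'c'), (3, 'b'), (5, 'b')]


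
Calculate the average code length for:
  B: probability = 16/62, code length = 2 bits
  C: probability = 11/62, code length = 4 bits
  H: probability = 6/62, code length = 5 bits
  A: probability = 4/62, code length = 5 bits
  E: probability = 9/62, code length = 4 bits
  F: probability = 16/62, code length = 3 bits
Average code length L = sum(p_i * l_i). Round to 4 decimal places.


Weighted contributions p_i * l_i:
  B: (16/62) * 2 = 32/62
  C: (11/62) * 4 = 44/62
  H: (6/62) * 5 = 30/62
  A: (4/62) * 5 = 20/62
  E: (9/62) * 4 = 36/62
  F: (16/62) * 3 = 48/62
Sum = (32 + 44 + 30 + 20 + 36 + 48)/62 = 210/62

L = 210/62 = 3.3871 bits/symbol


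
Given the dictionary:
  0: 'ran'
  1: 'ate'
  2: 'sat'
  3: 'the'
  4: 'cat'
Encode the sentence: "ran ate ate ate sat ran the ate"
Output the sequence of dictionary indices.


Look up each word in the dictionary:
  'ran' -> 0
  'ate' -> 1
  'ate' -> 1
  'ate' -> 1
  'sat' -> 2
  'ran' -> 0
  'the' -> 3
  'ate' -> 1

Encoded: [0, 1, 1, 1, 2, 0, 3, 1]


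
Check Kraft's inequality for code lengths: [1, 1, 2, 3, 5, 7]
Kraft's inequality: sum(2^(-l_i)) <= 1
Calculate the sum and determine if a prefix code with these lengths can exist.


Sum = 2^(-1) + 2^(-1) + 2^(-2) + 2^(-3) + 2^(-5) + 2^(-7)
    = 0.5 + 0.5 + 0.25 + 0.125 + 0.03125 + 0.0078125
    = 181/128 = 1.4140625
Since 1.4140625 > 1, Kraft's inequality is NOT satisfied.
A prefix code with these lengths CANNOT exist.

Kraft sum = 1.4140625. Not satisfied.


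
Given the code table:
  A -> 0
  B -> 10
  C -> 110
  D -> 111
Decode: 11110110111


Decoding:
111 -> D
10 -> B
110 -> C
111 -> D


Result: DBCD


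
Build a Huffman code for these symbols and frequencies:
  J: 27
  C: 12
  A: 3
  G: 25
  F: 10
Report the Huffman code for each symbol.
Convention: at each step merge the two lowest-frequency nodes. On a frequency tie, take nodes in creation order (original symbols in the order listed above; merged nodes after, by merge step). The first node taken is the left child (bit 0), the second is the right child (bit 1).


Huffman tree construction:
Step 1: Merge A(3) + F(10) = 13
Step 2: Merge C(12) + (A+F)(13) = 25
Step 3: Merge G(25) + (C+(A+F))(25) = 50
Step 4: Merge J(27) + (G+(C+(A+F)))(50) = 77
Read each symbol's code off the tree from the root (left child = 0, right child = 1).

Codes:
  J: 0 (length 1)
  C: 110 (length 3)
  A: 1110 (length 4)
  G: 10 (length 2)
  F: 1111 (length 4)
Average code length: 165/77 = 2.1429 bits/symbol


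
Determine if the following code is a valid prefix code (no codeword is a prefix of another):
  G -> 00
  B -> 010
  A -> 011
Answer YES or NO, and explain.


Checking each pair (does one codeword prefix another?):
  G='00' vs B='010': no prefix
  G='00' vs A='011': no prefix
  B='010' vs G='00': no prefix
  B='010' vs A='011': no prefix
  A='011' vs G='00': no prefix
  A='011' vs B='010': no prefix
No violation found over all pairs.

YES -- this is a valid prefix code. No codeword is a prefix of any other codeword.


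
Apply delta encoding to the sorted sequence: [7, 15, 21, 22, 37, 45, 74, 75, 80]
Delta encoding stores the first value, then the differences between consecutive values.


First value: 7
Deltas:
  15 - 7 = 8
  21 - 15 = 6
  22 - 21 = 1
  37 - 22 = 15
  45 - 37 = 8
  74 - 45 = 29
  75 - 74 = 1
  80 - 75 = 5


Delta encoded: [7, 8, 6, 1, 15, 8, 29, 1, 5]


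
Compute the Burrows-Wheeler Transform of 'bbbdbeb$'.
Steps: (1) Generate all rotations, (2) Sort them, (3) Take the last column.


Rotations (sorted):
  0: $bbbdbeb -> last char: b
  1: b$bbbdbe -> last char: e
  2: bbbdbeb$ -> last char: $
  3: bbdbeb$b -> last char: b
  4: bdbeb$bb -> last char: b
  5: beb$bbbd -> last char: d
  6: dbeb$bbb -> last char: b
  7: eb$bbbdb -> last char: b


BWT = be$bbdbb


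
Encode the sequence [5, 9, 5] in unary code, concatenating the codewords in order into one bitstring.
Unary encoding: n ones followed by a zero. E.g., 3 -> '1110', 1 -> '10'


Encode each number as n ones followed by a terminating 0:
  5 -> 111110 (6 bits)
  9 -> 1111111110 (10 bits)
  5 -> 111110 (6 bits)
Total length = 6 + 10 + 6 = 22 bits.

Unary([5, 9, 5]) = 1111101111111110111110 (22 bits)


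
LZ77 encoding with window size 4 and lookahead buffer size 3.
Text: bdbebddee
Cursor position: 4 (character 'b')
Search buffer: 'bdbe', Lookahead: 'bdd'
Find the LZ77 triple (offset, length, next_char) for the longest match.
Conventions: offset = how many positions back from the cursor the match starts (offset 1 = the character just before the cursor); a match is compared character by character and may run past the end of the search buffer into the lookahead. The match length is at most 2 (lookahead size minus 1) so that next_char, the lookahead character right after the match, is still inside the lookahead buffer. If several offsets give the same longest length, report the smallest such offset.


Try each offset into the search buffer:
  offset=1 (pos 3, char 'e'): match length 0
  offset=2 (pos 2, char 'b'): match length 1
  offset=3 (pos 1, char 'd'): match length 0
  offset=4 (pos 0, char 'b'): match length 2
Longest match has length 2 at offset 4.
next_char = character at position 4 + 2 = 6 -> 'd'

Best match: offset=4, length=2 (matching 'bd' starting at position 0)
LZ77 triple: (4, 2, 'd')


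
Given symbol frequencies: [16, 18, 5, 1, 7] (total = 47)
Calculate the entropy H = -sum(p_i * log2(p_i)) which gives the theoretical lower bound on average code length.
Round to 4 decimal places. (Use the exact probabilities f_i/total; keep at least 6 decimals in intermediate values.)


Per-symbol terms -p_i * log2(p_i) with p_i = f_i/47:
  p = 16/47 = 0.340426: log2(p) = -1.554589, -p*log2(p) = 0.529222
  p = 18/47 = 0.382979: log2(p) = -1.384664, -p*log2(p) = 0.530297
  p = 5/47 = 0.106383: log2(p) = -3.232661, -p*log2(p) = 0.343900
  p = 1/47 = 0.021277: log2(p) = -5.554589, -p*log2(p) = 0.118183
  p = 7/47 = 0.148936: log2(p) = -2.747234, -p*log2(p) = 0.409163
H = 0.529222 + 0.530297 + 0.343900 + 0.118183 + 0.409163 = 1.930765

H = 1.9308 bits/symbol


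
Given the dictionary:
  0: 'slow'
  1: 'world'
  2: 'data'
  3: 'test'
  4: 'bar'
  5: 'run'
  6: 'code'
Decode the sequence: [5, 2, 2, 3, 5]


Look up each index in the dictionary:
  5 -> 'run'
  2 -> 'data'
  2 -> 'data'
  3 -> 'test'
  5 -> 'run'

Decoded: "run data data test run"


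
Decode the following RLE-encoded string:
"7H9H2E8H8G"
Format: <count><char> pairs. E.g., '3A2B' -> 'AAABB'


Expanding each <count><char> pair:
  7H -> 'HHHHHHH'
  9H -> 'HHHHHHHHH'
  2E -> 'EE'
  8H -> 'HHHHHHHH'
  8G -> 'GGGGGGGG'

Decoded = HHHHHHHHHHHHHHHHEEHHHHHHHHGGGGGGGG


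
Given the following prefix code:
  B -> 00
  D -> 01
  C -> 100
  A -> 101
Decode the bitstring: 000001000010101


Decoding step by step:
Bits 00 -> B
Bits 00 -> B
Bits 01 -> D
Bits 00 -> B
Bits 00 -> B
Bits 101 -> A
Bits 01 -> D


Decoded message: BBDBBAD


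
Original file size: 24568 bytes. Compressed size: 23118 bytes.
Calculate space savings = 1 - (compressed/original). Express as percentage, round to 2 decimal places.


ratio = compressed/original = 23118/24568 = 0.94098
savings = 1 - ratio = 1 - 0.94098 = 0.05902
as a percentage: 0.05902 * 100 = 5.9%

Space savings = 1 - 23118/24568 = 5.9%


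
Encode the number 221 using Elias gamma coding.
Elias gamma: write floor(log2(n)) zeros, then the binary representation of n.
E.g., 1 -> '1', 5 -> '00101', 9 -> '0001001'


num_bits = floor(log2(221)) + 1 = 8
leading_zeros = num_bits - 1 = 7
binary(221) = 11011101

Elias gamma(221) = '0000000' + '11011101' = 000000011011101 (15 bits)


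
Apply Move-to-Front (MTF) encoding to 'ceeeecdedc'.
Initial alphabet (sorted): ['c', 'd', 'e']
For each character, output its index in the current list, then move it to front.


MTF encoding:
'c': index 0 in ['c', 'd', 'e'] -> ['c', 'd', 'e']
'e': index 2 in ['c', 'd', 'e'] -> ['e', 'c', 'd']
'e': index 0 in ['e', 'c', 'd'] -> ['e', 'c', 'd']
'e': index 0 in ['e', 'c', 'd'] -> ['e', 'c', 'd']
'e': index 0 in ['e', 'c', 'd'] -> ['e', 'c', 'd']
'c': index 1 in ['e', 'c', 'd'] -> ['c', 'e', 'd']
'd': index 2 in ['c', 'e', 'd'] -> ['d', 'c', 'e']
'e': index 2 in ['d', 'c', 'e'] -> ['e', 'd', 'c']
'd': index 1 in ['e', 'd', 'c'] -> ['d', 'e', 'c']
'c': index 2 in ['d', 'e', 'c'] -> ['c', 'd', 'e']


Output: [0, 2, 0, 0, 0, 1, 2, 2, 1, 2]


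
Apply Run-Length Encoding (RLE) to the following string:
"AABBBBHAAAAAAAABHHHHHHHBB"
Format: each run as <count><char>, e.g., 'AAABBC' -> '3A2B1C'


Scanning runs left to right:
  i=0: run of 'A' x 2 -> '2A'
  i=2: run of 'B' x 4 -> '4B'
  i=6: run of 'H' x 1 -> '1H'
  i=7: run of 'A' x 8 -> '8A'
  i=15: run of 'B' x 1 -> '1B'
  i=16: run of 'H' x 7 -> '7H'
  i=23: run of 'B' x 2 -> '2B'

RLE = 2A4B1H8A1B7H2B


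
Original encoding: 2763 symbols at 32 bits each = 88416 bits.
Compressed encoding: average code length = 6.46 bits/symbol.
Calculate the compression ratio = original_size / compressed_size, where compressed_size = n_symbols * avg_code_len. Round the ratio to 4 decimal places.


original_size = n_symbols * orig_bits = 2763 * 32 = 88416 bits
compressed_size = n_symbols * avg_code_len = 2763 * 6.46 = 17848.98 bits
ratio = original_size / compressed_size = 88416 / 17848.98 = 4.9536

Compression ratio = 4.9536


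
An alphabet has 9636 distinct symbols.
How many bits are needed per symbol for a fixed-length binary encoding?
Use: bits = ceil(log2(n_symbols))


log2(9636) = 13.2342
Bracket: 2^13 = 8192 < 9636 <= 2^14 = 16384
So ceil(log2(9636)) = 14

bits = ceil(log2(9636)) = ceil(13.2342) = 14 bits


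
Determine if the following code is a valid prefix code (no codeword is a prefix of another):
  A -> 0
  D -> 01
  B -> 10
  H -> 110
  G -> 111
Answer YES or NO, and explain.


Checking each pair (does one codeword prefix another?):
  A='0' vs D='01': prefix -- VIOLATION

NO -- this is NOT a valid prefix code. A (0) is a prefix of D (01).


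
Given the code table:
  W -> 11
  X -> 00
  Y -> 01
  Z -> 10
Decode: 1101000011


Decoding:
11 -> W
01 -> Y
00 -> X
00 -> X
11 -> W


Result: WYXXW


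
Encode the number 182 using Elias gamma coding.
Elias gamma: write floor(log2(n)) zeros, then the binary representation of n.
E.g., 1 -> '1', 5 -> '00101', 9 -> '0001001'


num_bits = floor(log2(182)) + 1 = 8
leading_zeros = num_bits - 1 = 7
binary(182) = 10110110

Elias gamma(182) = '0000000' + '10110110' = 000000010110110 (15 bits)


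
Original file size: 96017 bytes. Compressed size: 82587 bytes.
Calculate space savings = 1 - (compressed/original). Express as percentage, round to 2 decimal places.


ratio = compressed/original = 82587/96017 = 0.860129
savings = 1 - ratio = 1 - 0.860129 = 0.139871
as a percentage: 0.139871 * 100 = 13.99%

Space savings = 1 - 82587/96017 = 13.99%


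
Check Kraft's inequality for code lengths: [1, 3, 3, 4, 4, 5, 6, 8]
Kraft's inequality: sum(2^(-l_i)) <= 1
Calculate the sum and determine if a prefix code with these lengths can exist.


Sum = 2^(-1) + 2^(-3) + 2^(-3) + 2^(-4) + 2^(-4) + 2^(-5) + 2^(-6) + 2^(-8)
    = 0.5 + 0.125 + 0.125 + 0.0625 + 0.0625 + 0.03125 + 0.015625 + 0.00390625
    = 237/256 = 0.92578125
Since 0.92578125 <= 1, Kraft's inequality IS satisfied.
A prefix code with these lengths CAN exist.

Kraft sum = 0.92578125. Satisfied.


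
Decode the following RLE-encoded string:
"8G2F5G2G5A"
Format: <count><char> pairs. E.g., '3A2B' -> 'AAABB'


Expanding each <count><char> pair:
  8G -> 'GGGGGGGG'
  2F -> 'FF'
  5G -> 'GGGGG'
  2G -> 'GG'
  5A -> 'AAAAA'

Decoded = GGGGGGGGFFGGGGGGGAAAAA


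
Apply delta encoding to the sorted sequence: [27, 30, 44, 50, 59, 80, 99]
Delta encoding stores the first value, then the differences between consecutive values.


First value: 27
Deltas:
  30 - 27 = 3
  44 - 30 = 14
  50 - 44 = 6
  59 - 50 = 9
  80 - 59 = 21
  99 - 80 = 19


Delta encoded: [27, 3, 14, 6, 9, 21, 19]


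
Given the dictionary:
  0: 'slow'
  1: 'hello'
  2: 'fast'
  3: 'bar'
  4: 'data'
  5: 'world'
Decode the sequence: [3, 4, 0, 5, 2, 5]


Look up each index in the dictionary:
  3 -> 'bar'
  4 -> 'data'
  0 -> 'slow'
  5 -> 'world'
  2 -> 'fast'
  5 -> 'world'

Decoded: "bar data slow world fast world"


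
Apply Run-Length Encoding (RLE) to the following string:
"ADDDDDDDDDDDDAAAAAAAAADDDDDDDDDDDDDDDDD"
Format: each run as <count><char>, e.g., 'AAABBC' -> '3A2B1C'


Scanning runs left to right:
  i=0: run of 'A' x 1 -> '1A'
  i=1: run of 'D' x 12 -> '12D'
  i=13: run of 'A' x 9 -> '9A'
  i=22: run of 'D' x 17 -> '17D'

RLE = 1A12D9A17D


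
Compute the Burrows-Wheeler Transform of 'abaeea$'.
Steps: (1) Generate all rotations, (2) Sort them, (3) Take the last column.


Rotations (sorted):
  0: $abaeea -> last char: a
  1: a$abaee -> last char: e
  2: abaeea$ -> last char: $
  3: aeea$ab -> last char: b
  4: baeea$a -> last char: a
  5: ea$abae -> last char: e
  6: eea$aba -> last char: a


BWT = ae$baea


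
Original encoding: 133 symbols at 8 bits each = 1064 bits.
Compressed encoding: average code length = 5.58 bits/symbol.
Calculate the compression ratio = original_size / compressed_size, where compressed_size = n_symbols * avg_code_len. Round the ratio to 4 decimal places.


original_size = n_symbols * orig_bits = 133 * 8 = 1064 bits
compressed_size = n_symbols * avg_code_len = 133 * 5.58 = 742.14 bits
ratio = original_size / compressed_size = 1064 / 742.14 = 1.4337

Compression ratio = 1.4337


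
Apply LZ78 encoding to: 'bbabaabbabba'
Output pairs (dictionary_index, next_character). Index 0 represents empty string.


LZ78 encoding steps:
Dictionary: {0: ''}
Step 1: w='' (idx 0), next='b' -> output (0, 'b'), add 'b' as idx 1
Step 2: w='b' (idx 1), next='a' -> output (1, 'a'), add 'ba' as idx 2
Step 3: w='ba' (idx 2), next='a' -> output (2, 'a'), add 'baa' as idx 3
Step 4: w='b' (idx 1), next='b' -> output (1, 'b'), add 'bb' as idx 4
Step 5: w='' (idx 0), next='a' -> output (0, 'a'), add 'a' as idx 5
Step 6: w='bb' (idx 4), next='a' -> output (4, 'a'), add 'bba' as idx 6


Encoded: [(0, 'b'), (1, 'a'), (2, 'a'), (1, 'b'), (0, 'a'), (4, 'a')]


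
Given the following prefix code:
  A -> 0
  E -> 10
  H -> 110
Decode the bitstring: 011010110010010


Decoding step by step:
Bits 0 -> A
Bits 110 -> H
Bits 10 -> E
Bits 110 -> H
Bits 0 -> A
Bits 10 -> E
Bits 0 -> A
Bits 10 -> E


Decoded message: AHEHAEAE


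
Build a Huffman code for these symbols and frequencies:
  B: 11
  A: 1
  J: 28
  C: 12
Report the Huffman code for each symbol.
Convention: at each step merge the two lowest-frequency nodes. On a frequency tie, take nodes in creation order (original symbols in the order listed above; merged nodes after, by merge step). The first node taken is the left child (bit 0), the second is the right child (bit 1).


Huffman tree construction:
Step 1: Merge A(1) + B(11) = 12
Step 2: Merge C(12) + (A+B)(12) = 24
Step 3: Merge (C+(A+B))(24) + J(28) = 52
Read each symbol's code off the tree from the root (left child = 0, right child = 1).

Codes:
  B: 011 (length 3)
  A: 010 (length 3)
  J: 1 (length 1)
  C: 00 (length 2)
Average code length: 88/52 = 1.6923 bits/symbol


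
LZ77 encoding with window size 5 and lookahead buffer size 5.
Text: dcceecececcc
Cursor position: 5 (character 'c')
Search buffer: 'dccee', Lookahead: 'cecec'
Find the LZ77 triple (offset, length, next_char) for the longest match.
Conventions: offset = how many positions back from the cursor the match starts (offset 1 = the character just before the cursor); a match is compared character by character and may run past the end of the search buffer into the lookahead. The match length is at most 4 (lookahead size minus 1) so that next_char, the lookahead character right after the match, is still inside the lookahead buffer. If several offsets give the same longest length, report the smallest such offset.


Try each offset into the search buffer:
  offset=1 (pos 4, char 'e'): match length 0
  offset=2 (pos 3, char 'e'): match length 0
  offset=3 (pos 2, char 'c'): match length 2
  offset=4 (pos 1, char 'c'): match length 1
  offset=5 (pos 0, char 'd'): match length 0
Longest match has length 2 at offset 3.
next_char = character at position 5 + 2 = 7 -> 'c'

Best match: offset=3, length=2 (matching 'ce' starting at position 2)
LZ77 triple: (3, 2, 'c')


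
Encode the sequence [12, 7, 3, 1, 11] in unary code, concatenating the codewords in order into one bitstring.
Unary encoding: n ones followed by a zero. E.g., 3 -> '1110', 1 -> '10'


Encode each number as n ones followed by a terminating 0:
  12 -> 1111111111110 (13 bits)
  7 -> 11111110 (8 bits)
  3 -> 1110 (4 bits)
  1 -> 10 (2 bits)
  11 -> 111111111110 (12 bits)
Total length = 13 + 8 + 4 + 2 + 12 = 39 bits.

Unary([12, 7, 3, 1, 11]) = 111111111111011111110111010111111111110 (39 bits)


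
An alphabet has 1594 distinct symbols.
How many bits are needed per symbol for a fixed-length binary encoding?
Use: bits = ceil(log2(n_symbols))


log2(1594) = 10.6384
Bracket: 2^10 = 1024 < 1594 <= 2^11 = 2048
So ceil(log2(1594)) = 11

bits = ceil(log2(1594)) = ceil(10.6384) = 11 bits


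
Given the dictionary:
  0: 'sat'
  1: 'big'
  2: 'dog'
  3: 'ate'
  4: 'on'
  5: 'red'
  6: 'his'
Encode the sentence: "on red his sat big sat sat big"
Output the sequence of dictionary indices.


Look up each word in the dictionary:
  'on' -> 4
  'red' -> 5
  'his' -> 6
  'sat' -> 0
  'big' -> 1
  'sat' -> 0
  'sat' -> 0
  'big' -> 1

Encoded: [4, 5, 6, 0, 1, 0, 0, 1]


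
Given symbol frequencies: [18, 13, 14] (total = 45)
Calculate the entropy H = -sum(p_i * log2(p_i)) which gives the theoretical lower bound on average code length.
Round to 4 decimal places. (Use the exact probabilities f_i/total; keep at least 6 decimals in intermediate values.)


Per-symbol terms -p_i * log2(p_i) with p_i = f_i/45:
  p = 18/45 = 0.400000: log2(p) = -1.321928, -p*log2(p) = 0.528771
  p = 13/45 = 0.288889: log2(p) = -1.791413, -p*log2(p) = 0.517519
  p = 14/45 = 0.311111: log2(p) = -1.684498, -p*log2(p) = 0.524066
H = 0.528771 + 0.517519 + 0.524066 = 1.570356

H = 1.5704 bits/symbol


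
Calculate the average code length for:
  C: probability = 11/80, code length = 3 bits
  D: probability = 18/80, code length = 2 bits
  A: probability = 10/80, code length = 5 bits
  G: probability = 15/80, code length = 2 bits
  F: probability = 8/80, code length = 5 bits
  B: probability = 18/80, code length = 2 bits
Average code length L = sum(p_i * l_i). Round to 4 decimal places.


Weighted contributions p_i * l_i:
  C: (11/80) * 3 = 33/80
  D: (18/80) * 2 = 36/80
  A: (10/80) * 5 = 50/80
  G: (15/80) * 2 = 30/80
  F: (8/80) * 5 = 40/80
  B: (18/80) * 2 = 36/80
Sum = (33 + 36 + 50 + 30 + 40 + 36)/80 = 225/80

L = 225/80 = 2.8125 bits/symbol


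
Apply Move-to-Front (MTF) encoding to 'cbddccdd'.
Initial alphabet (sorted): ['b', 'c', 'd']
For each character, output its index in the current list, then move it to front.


MTF encoding:
'c': index 1 in ['b', 'c', 'd'] -> ['c', 'b', 'd']
'b': index 1 in ['c', 'b', 'd'] -> ['b', 'c', 'd']
'd': index 2 in ['b', 'c', 'd'] -> ['d', 'b', 'c']
'd': index 0 in ['d', 'b', 'c'] -> ['d', 'b', 'c']
'c': index 2 in ['d', 'b', 'c'] -> ['c', 'd', 'b']
'c': index 0 in ['c', 'd', 'b'] -> ['c', 'd', 'b']
'd': index 1 in ['c', 'd', 'b'] -> ['d', 'c', 'b']
'd': index 0 in ['d', 'c', 'b'] -> ['d', 'c', 'b']


Output: [1, 1, 2, 0, 2, 0, 1, 0]
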